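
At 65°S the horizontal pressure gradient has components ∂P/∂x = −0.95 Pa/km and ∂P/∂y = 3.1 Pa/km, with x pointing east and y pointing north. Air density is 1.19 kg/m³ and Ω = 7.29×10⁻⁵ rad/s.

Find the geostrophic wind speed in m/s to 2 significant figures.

21 m/s

Coriolis parameter at 65°S:
f = 2Ω sin φ = 2 × 7.29×10⁻⁵ × sin 65° = 1.32×10⁻⁴ s⁻¹
In the Southern Hemisphere f is negative: f = −1.32×10⁻⁴ s⁻¹.
Component geostrophic relations (x east, y north):
u_g = −(1/(fρ)) ∂P/∂y,  v_g = (1/(fρ)) ∂P/∂x
u_g = −(3.1×10⁻³)/(−1.32×10⁻⁴ × 1.19) = 19.7 m/s;  v_g = (−0.95×10⁻³)/(−1.32×10⁻⁴ × 1.19) = 6.04 m/s
|V_g| = √(u_g² + v_g²) = 20.6 m/s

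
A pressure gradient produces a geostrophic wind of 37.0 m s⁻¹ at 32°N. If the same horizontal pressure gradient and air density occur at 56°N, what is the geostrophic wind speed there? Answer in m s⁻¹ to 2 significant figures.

24 m s⁻¹

With the same pressure gradient and density, V_g ∝ 1/f ∝ 1/sin φ.
V₂ = V₁ · sin φ₁ / sin φ₂ = 37.0 × sin 32° / sin 56°
V₂ = 37.0 × 0.5299/0.8290 = 24 m s⁻¹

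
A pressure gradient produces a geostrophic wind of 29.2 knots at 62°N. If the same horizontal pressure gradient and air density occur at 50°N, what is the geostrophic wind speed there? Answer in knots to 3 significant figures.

With the same pressure gradient and density, V_g ∝ 1/f ∝ 1/sin φ.
V₂ = V₁ · sin φ₁ / sin φ₂ = 29.2 × sin 62° / sin 50°
V₂ = 29.2 × 0.8829/0.7660 = 33.7 knots

33.7 knots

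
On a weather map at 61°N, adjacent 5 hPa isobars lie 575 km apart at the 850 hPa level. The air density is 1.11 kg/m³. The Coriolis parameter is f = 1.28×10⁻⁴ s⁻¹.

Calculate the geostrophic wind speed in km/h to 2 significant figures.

22 km/h

Pressure gradient: |∂P/∂n| = 500 Pa / 575000 m = 8.70×10⁻⁴ Pa/m
Geostrophic balance (pressure-gradient force = Coriolis force):
V_g = (1/(fρ)) |∂P/∂n| = 8.70×10⁻⁴ / (1.28×10⁻⁴ × 1.11) = 6.12 m/s
Converting: 6.12 m/s × 3.6 = 22 km/h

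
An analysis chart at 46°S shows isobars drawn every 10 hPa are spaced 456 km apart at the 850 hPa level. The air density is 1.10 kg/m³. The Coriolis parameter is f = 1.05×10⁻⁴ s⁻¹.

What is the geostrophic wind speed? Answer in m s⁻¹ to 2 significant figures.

19 m s⁻¹

Pressure gradient: |∂P/∂n| = 1000 Pa / 456000 m = 2.19×10⁻³ Pa/m
Geostrophic balance (pressure-gradient force = Coriolis force):
V_g = (1/(fρ)) |∂P/∂n| = 2.19×10⁻³ / (1.05×10⁻⁴ × 1.10) = 19.0 m/s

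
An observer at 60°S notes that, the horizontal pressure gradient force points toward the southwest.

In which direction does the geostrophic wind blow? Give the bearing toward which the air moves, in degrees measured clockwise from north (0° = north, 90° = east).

135°

The pressure-gradient force points toward the southwest (bearing 225°).
Geostrophic balance: in the Southern Hemisphere the Coriolis force deflects motion to the left, so the geostrophic wind blows 90° to the left of the pressure-gradient force (low pressure on the right).
Rotating 225° by 90° counterclockwise gives 135° — the wind blows toward the southeast.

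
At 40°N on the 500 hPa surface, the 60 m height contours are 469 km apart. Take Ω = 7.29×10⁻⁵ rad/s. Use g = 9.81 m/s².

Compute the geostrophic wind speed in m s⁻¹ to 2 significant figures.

Coriolis parameter at 40°N:
f = 2Ω sin φ = 2 × 7.29×10⁻⁵ × sin 40° = 9.37×10⁻⁵ s⁻¹
Height gradient: |∂Z/∂n| = 60 m / 469000 m = 1.28×10⁻⁴
On a pressure surface, geostrophic balance gives V_g = (g/f)|∂Z/∂n|:
V_g = 9.81 × 1.28×10⁻⁴ / 9.37×10⁻⁵ = 13.4 m/s

13 m s⁻¹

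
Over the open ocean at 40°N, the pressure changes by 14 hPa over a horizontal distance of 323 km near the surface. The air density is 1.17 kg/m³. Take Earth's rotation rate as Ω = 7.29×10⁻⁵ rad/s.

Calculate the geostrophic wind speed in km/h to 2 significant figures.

140 km/h

Coriolis parameter at 40°N:
f = 2Ω sin φ = 2 × 7.29×10⁻⁵ × sin 40° = 9.37×10⁻⁵ s⁻¹
Pressure gradient: |∂P/∂n| = 1400 Pa / 323000 m = 4.33×10⁻³ Pa/m
Geostrophic balance (pressure-gradient force = Coriolis force):
V_g = (1/(fρ)) |∂P/∂n| = 4.33×10⁻³ / (9.37×10⁻⁵ × 1.17) = 39.5 m/s
Converting: 39.5 m/s × 3.6 = 140 km/h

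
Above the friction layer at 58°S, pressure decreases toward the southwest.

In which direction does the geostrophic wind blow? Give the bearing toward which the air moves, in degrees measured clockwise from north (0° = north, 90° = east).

135°

The pressure-gradient force points toward the southwest (bearing 225°).
Geostrophic balance: in the Southern Hemisphere the Coriolis force deflects motion to the left, so the geostrophic wind blows 90° to the left of the pressure-gradient force (low pressure on the right).
Rotating 225° by 90° counterclockwise gives 135° — the wind blows toward the southeast.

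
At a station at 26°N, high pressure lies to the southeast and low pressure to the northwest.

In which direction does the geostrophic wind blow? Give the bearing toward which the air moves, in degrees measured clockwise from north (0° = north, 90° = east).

The pressure-gradient force points toward the northwest (bearing 315°).
Geostrophic balance: in the Northern Hemisphere the Coriolis force deflects motion to the right, so the geostrophic wind blows 90° to the right of the pressure-gradient force (low pressure on the left).
Rotating 315° by 90° clockwise gives 045° — the wind blows toward the northeast.

045°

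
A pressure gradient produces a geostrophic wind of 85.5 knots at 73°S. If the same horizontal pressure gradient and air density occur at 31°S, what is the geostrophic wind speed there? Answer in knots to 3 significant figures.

With the same pressure gradient and density, V_g ∝ 1/f ∝ 1/sin φ.
V₂ = V₁ · sin φ₁ / sin φ₂ = 85.5 × sin 73° / sin 31°
V₂ = 85.5 × 0.9563/0.5150 = 159 knots

159 knots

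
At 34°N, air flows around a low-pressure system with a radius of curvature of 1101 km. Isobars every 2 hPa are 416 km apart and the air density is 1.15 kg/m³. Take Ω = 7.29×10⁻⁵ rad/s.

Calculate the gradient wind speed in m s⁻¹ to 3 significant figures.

Coriolis parameter at 34°N:
f = 2Ω sin φ = 2 × 7.29×10⁻⁵ × sin 34° = 8.15×10⁻⁵ s⁻¹
Pressure gradient: |∂P/∂n| = 200 Pa / 416000 m = 4.81×10⁻⁴ Pa/m
Geostrophic speed: V_g = |∂P/∂n|/(fρ) = 4.81×10⁻⁴/(8.15×10⁻⁵ × 1.15) = 5.13 m/s
Around a low, centrifugal force acts outward with Coriolis, so pressure-gradient force balances both:
(1/ρ)|∂P/∂n| = fV + V²/R  →  V² + fR·V − fR·V_g = 0
With fR = 8.15×10⁻⁵ × 1101×10³ m = 89.8 m/s:
V = [−fR + √((fR)² + 4 fR V_g)]/2 = [−89.8 + √(89.8² + 4×89.8×5.13)]/2 = 4.86 m/s
Subgeostrophic (V < V_g = 5.13 m/s), as expected around a low.

4.86 m s⁻¹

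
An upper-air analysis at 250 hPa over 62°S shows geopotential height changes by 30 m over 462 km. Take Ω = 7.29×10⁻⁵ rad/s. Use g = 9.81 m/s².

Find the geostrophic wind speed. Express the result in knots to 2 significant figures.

9.6 knots

Coriolis parameter at 62°S:
f = 2Ω sin φ = 2 × 7.29×10⁻⁵ × sin 62° = 1.29×10⁻⁴ s⁻¹
Height gradient: |∂Z/∂n| = 30 m / 462000 m = 6.49×10⁻⁵
On a pressure surface, geostrophic balance gives V_g = (g/f)|∂Z/∂n|:
V_g = 9.81 × 6.49×10⁻⁵ / 1.29×10⁻⁴ = 4.95 m/s
Converting: 4.95 m/s × 1.944 = 9.6 knots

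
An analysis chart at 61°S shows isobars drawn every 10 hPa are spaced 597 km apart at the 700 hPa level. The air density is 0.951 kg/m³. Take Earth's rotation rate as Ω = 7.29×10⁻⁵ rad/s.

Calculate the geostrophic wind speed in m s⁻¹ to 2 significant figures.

Coriolis parameter at 61°S:
f = 2Ω sin φ = 2 × 7.29×10⁻⁵ × sin 61° = 1.28×10⁻⁴ s⁻¹
Pressure gradient: |∂P/∂n| = 1000 Pa / 597000 m = 1.68×10⁻³ Pa/m
Geostrophic balance (pressure-gradient force = Coriolis force):
V_g = (1/(fρ)) |∂P/∂n| = 1.68×10⁻³ / (1.28×10⁻⁴ × 0.951) = 13.8 m/s

14 m s⁻¹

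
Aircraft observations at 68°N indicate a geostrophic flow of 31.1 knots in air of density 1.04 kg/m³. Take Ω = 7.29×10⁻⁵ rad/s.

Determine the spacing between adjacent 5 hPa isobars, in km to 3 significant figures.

Coriolis parameter at 68°N:
f = 2Ω sin φ = 2 × 7.29×10⁻⁵ × sin 68° = 1.35×10⁻⁴ s⁻¹
Wind speed in SI: 31.1 knots = 16.0 m/s
Geostrophic balance rearranged: |∂P/∂n| = f ρ V_g
|∂P/∂n| = 1.35×10⁻⁴ × 1.04 × 16.0 = 2.25×10⁻³ Pa/m
Isobar spacing: Δn = ΔP/|∂P/∂n| = 500 Pa / 2.25×10⁻³ Pa/m = 222287 m ≈ 222 km

222 km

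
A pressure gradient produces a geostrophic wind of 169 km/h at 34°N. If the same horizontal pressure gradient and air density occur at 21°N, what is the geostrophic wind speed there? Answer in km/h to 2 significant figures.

260 km/h

With the same pressure gradient and density, V_g ∝ 1/f ∝ 1/sin φ.
V₂ = V₁ · sin φ₁ / sin φ₂ = 169 × sin 34° / sin 21°
V₂ = 169 × 0.5592/0.3584 = 260 km/h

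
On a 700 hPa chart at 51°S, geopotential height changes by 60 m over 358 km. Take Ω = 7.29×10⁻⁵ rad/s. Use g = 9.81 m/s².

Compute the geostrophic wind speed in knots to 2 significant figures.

Coriolis parameter at 51°S:
f = 2Ω sin φ = 2 × 7.29×10⁻⁵ × sin 51° = 1.13×10⁻⁴ s⁻¹
Height gradient: |∂Z/∂n| = 60 m / 358000 m = 1.68×10⁻⁴
On a pressure surface, geostrophic balance gives V_g = (g/f)|∂Z/∂n|:
V_g = 9.81 × 1.68×10⁻⁴ / 1.13×10⁻⁴ = 14.5 m/s
Converting: 14.5 m/s × 1.944 = 28 knots

28 knots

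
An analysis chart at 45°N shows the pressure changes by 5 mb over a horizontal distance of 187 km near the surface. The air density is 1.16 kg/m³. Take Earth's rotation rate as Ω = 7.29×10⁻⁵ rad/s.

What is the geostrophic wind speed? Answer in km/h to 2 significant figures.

80 km/h

Coriolis parameter at 45°N:
f = 2Ω sin φ = 2 × 7.29×10⁻⁵ × sin 45° = 1.03×10⁻⁴ s⁻¹
Pressure gradient: |∂P/∂n| = 500 Pa / 187000 m = 2.67×10⁻³ Pa/m
Geostrophic balance (pressure-gradient force = Coriolis force):
V_g = (1/(fρ)) |∂P/∂n| = 2.67×10⁻³ / (1.03×10⁻⁴ × 1.16) = 22.4 m/s
Converting: 22.4 m/s × 3.6 = 80 km/h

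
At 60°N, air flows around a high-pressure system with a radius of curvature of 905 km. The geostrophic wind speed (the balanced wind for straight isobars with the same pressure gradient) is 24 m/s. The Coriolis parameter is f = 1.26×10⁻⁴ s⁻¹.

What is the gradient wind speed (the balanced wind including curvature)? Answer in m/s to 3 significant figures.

34.3 m/s

Around a high, pressure-gradient force acts outward with centrifugal, so Coriolis balances both:
fV = (1/ρ)|∂P/∂n| + V²/R  →  V² − fR·V + fR·V_g = 0
With fR = 1.26×10⁻⁴ × 905×10³ m = 114 m/s:
V = [fR − √((fR)² − 4 fR V_g)]/2 = [114 − √(114² − 4×114×24)]/2 = 34.3 m/s
Supergeostrophic (V > V_g = 24 m/s), as expected around a high.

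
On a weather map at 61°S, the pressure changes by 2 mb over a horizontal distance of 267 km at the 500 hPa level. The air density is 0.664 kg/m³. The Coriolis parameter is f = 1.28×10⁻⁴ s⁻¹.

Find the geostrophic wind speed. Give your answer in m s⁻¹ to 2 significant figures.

8.8 m s⁻¹

Pressure gradient: |∂P/∂n| = 200 Pa / 267000 m = 7.49×10⁻⁴ Pa/m
Geostrophic balance (pressure-gradient force = Coriolis force):
V_g = (1/(fρ)) |∂P/∂n| = 7.49×10⁻⁴ / (1.28×10⁻⁴ × 0.664) = 8.81 m/s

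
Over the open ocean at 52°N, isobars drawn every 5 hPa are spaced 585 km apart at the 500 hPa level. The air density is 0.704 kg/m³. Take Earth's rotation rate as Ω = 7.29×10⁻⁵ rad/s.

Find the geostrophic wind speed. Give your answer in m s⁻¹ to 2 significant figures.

Coriolis parameter at 52°N:
f = 2Ω sin φ = 2 × 7.29×10⁻⁵ × sin 52° = 1.15×10⁻⁴ s⁻¹
Pressure gradient: |∂P/∂n| = 500 Pa / 585000 m = 8.55×10⁻⁴ Pa/m
Geostrophic balance (pressure-gradient force = Coriolis force):
V_g = (1/(fρ)) |∂P/∂n| = 8.55×10⁻⁴ / (1.15×10⁻⁴ × 0.704) = 10.6 m/s

11 m s⁻¹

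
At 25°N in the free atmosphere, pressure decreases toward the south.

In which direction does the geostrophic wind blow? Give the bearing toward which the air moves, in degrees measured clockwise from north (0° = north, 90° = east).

The pressure-gradient force points toward the south (bearing 180°).
Geostrophic balance: in the Northern Hemisphere the Coriolis force deflects motion to the right, so the geostrophic wind blows 90° to the right of the pressure-gradient force (low pressure on the left).
Rotating 180° by 90° clockwise gives 270° — the wind blows toward the west.

270°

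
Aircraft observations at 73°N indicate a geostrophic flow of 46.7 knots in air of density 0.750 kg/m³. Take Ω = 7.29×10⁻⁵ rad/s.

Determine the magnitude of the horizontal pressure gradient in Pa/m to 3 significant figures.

2.51×10⁻³ Pa/m

Coriolis parameter at 73°N:
f = 2Ω sin φ = 2 × 7.29×10⁻⁵ × sin 73° = 1.39×10⁻⁴ s⁻¹
Wind speed in SI: 46.7 knots = 24.0 m/s
Geostrophic balance rearranged: |∂P/∂n| = f ρ V_g
|∂P/∂n| = 1.39×10⁻⁴ × 0.750 × 24.0 = 2.51×10⁻³ Pa/m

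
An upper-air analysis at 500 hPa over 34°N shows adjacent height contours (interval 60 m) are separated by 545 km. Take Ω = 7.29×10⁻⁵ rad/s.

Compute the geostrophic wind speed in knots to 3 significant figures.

Coriolis parameter at 34°N:
f = 2Ω sin φ = 2 × 7.29×10⁻⁵ × sin 34° = 8.15×10⁻⁵ s⁻¹
Height gradient: |∂Z/∂n| = 60 m / 545000 m = 1.10×10⁻⁴
On a pressure surface, geostrophic balance gives V_g = (g/f)|∂Z/∂n|:
V_g = 9.81 × 1.10×10⁻⁴ / 8.15×10⁻⁵ = 13.2 m/s
Converting: 13.2 m/s × 1.944 = 25.7 knots

25.7 knots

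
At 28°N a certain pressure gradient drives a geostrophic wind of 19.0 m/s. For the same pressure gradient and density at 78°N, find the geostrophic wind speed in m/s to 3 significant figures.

9.12 m/s

With the same pressure gradient and density, V_g ∝ 1/f ∝ 1/sin φ.
V₂ = V₁ · sin φ₁ / sin φ₂ = 19.0 × sin 28° / sin 78°
V₂ = 19.0 × 0.4695/0.9781 = 9.12 m/s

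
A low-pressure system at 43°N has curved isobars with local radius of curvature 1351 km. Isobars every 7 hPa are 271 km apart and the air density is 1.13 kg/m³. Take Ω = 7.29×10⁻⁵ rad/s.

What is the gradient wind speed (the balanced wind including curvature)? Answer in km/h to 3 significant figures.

Coriolis parameter at 43°N:
f = 2Ω sin φ = 2 × 7.29×10⁻⁵ × sin 43° = 9.94×10⁻⁵ s⁻¹
Pressure gradient: |∂P/∂n| = 700 Pa / 271000 m = 2.58×10⁻³ Pa/m
Geostrophic speed: V_g = |∂P/∂n|/(fρ) = 2.58×10⁻³/(9.94×10⁻⁵ × 1.13) = 23.0 m/s
Around a low, centrifugal force acts outward with Coriolis, so pressure-gradient force balances both:
(1/ρ)|∂P/∂n| = fV + V²/R  →  V² + fR·V − fR·V_g = 0
With fR = 9.94×10⁻⁵ × 1351×10³ m = 134 m/s:
V = [−fR + √((fR)² + 4 fR V_g)]/2 = [−134 + √(134² + 4×134×23)]/2 = 20 m/s
Subgeostrophic (V < V_g = 23 m/s), as expected around a low.
Converting: 20 m/s × 3.6 = 72.0 km/h

72.0 km/h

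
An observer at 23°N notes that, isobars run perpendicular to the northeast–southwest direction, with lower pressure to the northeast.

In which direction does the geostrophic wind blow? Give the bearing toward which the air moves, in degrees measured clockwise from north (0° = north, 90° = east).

135°

The pressure-gradient force points toward the northeast (bearing 045°).
Geostrophic balance: in the Northern Hemisphere the Coriolis force deflects motion to the right, so the geostrophic wind blows 90° to the right of the pressure-gradient force (low pressure on the left).
Rotating 045° by 90° clockwise gives 135° — the wind blows toward the southeast.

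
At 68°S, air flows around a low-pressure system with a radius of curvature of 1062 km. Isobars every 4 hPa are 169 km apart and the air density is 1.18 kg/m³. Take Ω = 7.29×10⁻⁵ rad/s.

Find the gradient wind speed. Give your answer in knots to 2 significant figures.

Coriolis parameter at 68°S:
f = 2Ω sin φ = 2 × 7.29×10⁻⁵ × sin 68° = 1.35×10⁻⁴ s⁻¹
Pressure gradient: |∂P/∂n| = 400 Pa / 169000 m = 2.37×10⁻³ Pa/m
Geostrophic speed: V_g = |∂P/∂n|/(fρ) = 2.37×10⁻³/(1.35×10⁻⁴ × 1.18) = 14.8 m/s
Around a low, centrifugal force acts outward with Coriolis, so pressure-gradient force balances both:
(1/ρ)|∂P/∂n| = fV + V²/R  →  V² + fR·V − fR·V_g = 0
With fR = 1.35×10⁻⁴ × 1062×10³ m = 144 m/s:
V = [−fR + √((fR)² + 4 fR V_g)]/2 = [−144 + √(144² + 4×144×14.8)]/2 = 13.6 m/s
Subgeostrophic (V < V_g = 14.8 m/s), as expected around a low.
Converting: 13.6 m/s × 1.944 = 26 knots

26 knots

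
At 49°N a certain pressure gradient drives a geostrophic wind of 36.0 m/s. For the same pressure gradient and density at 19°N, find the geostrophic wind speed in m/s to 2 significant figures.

With the same pressure gradient and density, V_g ∝ 1/f ∝ 1/sin φ.
V₂ = V₁ · sin φ₁ / sin φ₂ = 36.0 × sin 49° / sin 19°
V₂ = 36.0 × 0.7547/0.3256 = 83 m/s

83 m/s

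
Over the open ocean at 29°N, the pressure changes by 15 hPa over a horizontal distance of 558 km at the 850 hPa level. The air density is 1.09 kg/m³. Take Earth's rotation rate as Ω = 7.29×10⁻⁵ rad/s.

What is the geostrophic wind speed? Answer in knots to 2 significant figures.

68 knots

Coriolis parameter at 29°N:
f = 2Ω sin φ = 2 × 7.29×10⁻⁵ × sin 29° = 7.07×10⁻⁵ s⁻¹
Pressure gradient: |∂P/∂n| = 1500 Pa / 558000 m = 2.69×10⁻³ Pa/m
Geostrophic balance (pressure-gradient force = Coriolis force):
V_g = (1/(fρ)) |∂P/∂n| = 2.69×10⁻³ / (7.07×10⁻⁵ × 1.09) = 34.9 m/s
Converting: 34.9 m/s × 1.944 = 68 knots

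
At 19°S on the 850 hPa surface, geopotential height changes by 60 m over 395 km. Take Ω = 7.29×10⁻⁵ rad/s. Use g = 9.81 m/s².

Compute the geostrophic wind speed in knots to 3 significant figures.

61.0 knots

Coriolis parameter at 19°S:
f = 2Ω sin φ = 2 × 7.29×10⁻⁵ × sin 19° = 4.75×10⁻⁵ s⁻¹
Height gradient: |∂Z/∂n| = 60 m / 395000 m = 1.52×10⁻⁴
On a pressure surface, geostrophic balance gives V_g = (g/f)|∂Z/∂n|:
V_g = 9.81 × 1.52×10⁻⁴ / 4.75×10⁻⁵ = 31.4 m/s
Converting: 31.4 m/s × 1.944 = 61.0 knots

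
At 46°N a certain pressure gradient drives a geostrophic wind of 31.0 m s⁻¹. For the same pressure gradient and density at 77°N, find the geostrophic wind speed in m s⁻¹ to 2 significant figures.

With the same pressure gradient and density, V_g ∝ 1/f ∝ 1/sin φ.
V₂ = V₁ · sin φ₁ / sin φ₂ = 31.0 × sin 46° / sin 77°
V₂ = 31.0 × 0.7193/0.9744 = 23 m s⁻¹

23 m s⁻¹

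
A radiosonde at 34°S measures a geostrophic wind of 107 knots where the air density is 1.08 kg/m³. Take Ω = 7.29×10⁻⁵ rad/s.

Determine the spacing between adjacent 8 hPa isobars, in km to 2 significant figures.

170 km

Coriolis parameter at 34°S:
f = 2Ω sin φ = 2 × 7.29×10⁻⁵ × sin 34° = 8.15×10⁻⁵ s⁻¹
Wind speed in SI: 107 knots = 55.0 m/s
Geostrophic balance rearranged: |∂P/∂n| = f ρ V_g
|∂P/∂n| = 8.15×10⁻⁵ × 1.08 × 55.0 = 4.85×10⁻³ Pa/m
Isobar spacing: Δn = ΔP/|∂P/∂n| = 800 Pa / 4.85×10⁻³ Pa/m = 165054 m ≈ 170 km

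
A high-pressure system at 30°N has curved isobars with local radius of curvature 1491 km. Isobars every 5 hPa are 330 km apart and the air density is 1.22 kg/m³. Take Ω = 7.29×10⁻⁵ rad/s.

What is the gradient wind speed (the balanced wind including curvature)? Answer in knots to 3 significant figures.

Coriolis parameter at 30°N:
f = 2Ω sin φ = 2 × 7.29×10⁻⁵ × sin 30° = 7.29×10⁻⁵ s⁻¹
Pressure gradient: |∂P/∂n| = 500 Pa / 330000 m = 1.52×10⁻³ Pa/m
Geostrophic speed: V_g = |∂P/∂n|/(fρ) = 1.52×10⁻³/(7.29×10⁻⁵ × 1.22) = 17.0 m/s
Around a high, pressure-gradient force acts outward with centrifugal, so Coriolis balances both:
fV = (1/ρ)|∂P/∂n| + V²/R  →  V² − fR·V + fR·V_g = 0
With fR = 7.29×10⁻⁵ × 1491×10³ m = 109 m/s:
V = [fR − √((fR)² − 4 fR V_g)]/2 = [109 − √(109² − 4×109×17)]/2 = 21.2 m/s
Supergeostrophic (V > V_g = 17 m/s), as expected around a high.
Converting: 21.2 m/s × 1.944 = 41.1 knots

41.1 knots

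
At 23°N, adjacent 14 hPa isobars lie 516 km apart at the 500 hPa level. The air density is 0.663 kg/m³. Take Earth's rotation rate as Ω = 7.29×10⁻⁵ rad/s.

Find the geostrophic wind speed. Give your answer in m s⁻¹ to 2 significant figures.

72 m s⁻¹

Coriolis parameter at 23°N:
f = 2Ω sin φ = 2 × 7.29×10⁻⁵ × sin 23° = 5.70×10⁻⁵ s⁻¹
Pressure gradient: |∂P/∂n| = 1400 Pa / 516000 m = 2.71×10⁻³ Pa/m
Geostrophic balance (pressure-gradient force = Coriolis force):
V_g = (1/(fρ)) |∂P/∂n| = 2.71×10⁻³ / (5.70×10⁻⁵ × 0.663) = 71.8 m/s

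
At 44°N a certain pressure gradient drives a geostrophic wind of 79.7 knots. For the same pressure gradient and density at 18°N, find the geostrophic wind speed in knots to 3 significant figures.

With the same pressure gradient and density, V_g ∝ 1/f ∝ 1/sin φ.
V₂ = V₁ · sin φ₁ / sin φ₂ = 79.7 × sin 44° / sin 18°
V₂ = 79.7 × 0.6947/0.3090 = 179 knots

179 knots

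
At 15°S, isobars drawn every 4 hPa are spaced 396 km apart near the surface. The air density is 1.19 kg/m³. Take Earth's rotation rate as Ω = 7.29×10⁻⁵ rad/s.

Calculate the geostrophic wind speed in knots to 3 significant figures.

43.7 knots

Coriolis parameter at 15°S:
f = 2Ω sin φ = 2 × 7.29×10⁻⁵ × sin 15° = 3.77×10⁻⁵ s⁻¹
Pressure gradient: |∂P/∂n| = 400 Pa / 396000 m = 1.01×10⁻³ Pa/m
Geostrophic balance (pressure-gradient force = Coriolis force):
V_g = (1/(fρ)) |∂P/∂n| = 1.01×10⁻³ / (3.77×10⁻⁵ × 1.19) = 22.5 m/s
Converting: 22.5 m/s × 1.944 = 43.7 knots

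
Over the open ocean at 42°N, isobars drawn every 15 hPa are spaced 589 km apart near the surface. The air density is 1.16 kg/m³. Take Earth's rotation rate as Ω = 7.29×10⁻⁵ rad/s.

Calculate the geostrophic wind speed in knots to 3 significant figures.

Coriolis parameter at 42°N:
f = 2Ω sin φ = 2 × 7.29×10⁻⁵ × sin 42° = 9.76×10⁻⁵ s⁻¹
Pressure gradient: |∂P/∂n| = 1500 Pa / 589000 m = 2.55×10⁻³ Pa/m
Geostrophic balance (pressure-gradient force = Coriolis force):
V_g = (1/(fρ)) |∂P/∂n| = 2.55×10⁻³ / (9.76×10⁻⁵ × 1.16) = 22.5 m/s
Converting: 22.5 m/s × 1.944 = 43.7 knots

43.7 knots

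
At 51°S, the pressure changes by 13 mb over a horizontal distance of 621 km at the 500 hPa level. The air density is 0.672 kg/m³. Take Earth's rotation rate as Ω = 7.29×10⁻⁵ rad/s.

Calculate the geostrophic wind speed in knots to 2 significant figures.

53 knots

Coriolis parameter at 51°S:
f = 2Ω sin φ = 2 × 7.29×10⁻⁵ × sin 51° = 1.13×10⁻⁴ s⁻¹
Pressure gradient: |∂P/∂n| = 1300 Pa / 621000 m = 2.09×10⁻³ Pa/m
Geostrophic balance (pressure-gradient force = Coriolis force):
V_g = (1/(fρ)) |∂P/∂n| = 2.09×10⁻³ / (1.13×10⁻⁴ × 0.672) = 27.5 m/s
Converting: 27.5 m/s × 1.944 = 53 knots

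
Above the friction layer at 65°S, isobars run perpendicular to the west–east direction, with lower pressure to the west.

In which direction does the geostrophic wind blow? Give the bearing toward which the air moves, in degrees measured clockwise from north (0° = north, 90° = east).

The pressure-gradient force points toward the west (bearing 270°).
Geostrophic balance: in the Southern Hemisphere the Coriolis force deflects motion to the left, so the geostrophic wind blows 90° to the left of the pressure-gradient force (low pressure on the right).
Rotating 270° by 90° counterclockwise gives 180° — the wind blows toward the south.

180°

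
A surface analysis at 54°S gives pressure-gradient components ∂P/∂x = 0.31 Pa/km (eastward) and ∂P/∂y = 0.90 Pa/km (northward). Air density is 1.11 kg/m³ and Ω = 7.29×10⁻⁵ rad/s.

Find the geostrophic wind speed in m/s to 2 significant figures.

Coriolis parameter at 54°S:
f = 2Ω sin φ = 2 × 7.29×10⁻⁵ × sin 54° = 1.18×10⁻⁴ s⁻¹
In the Southern Hemisphere f is negative: f = −1.18×10⁻⁴ s⁻¹.
Component geostrophic relations (x east, y north):
u_g = −(1/(fρ)) ∂P/∂y,  v_g = (1/(fρ)) ∂P/∂x
u_g = −(0.90×10⁻³)/(−1.18×10⁻⁴ × 1.11) = 6.87 m/s;  v_g = (0.31×10⁻³)/(−1.18×10⁻⁴ × 1.11) = −2.37 m/s
|V_g| = √(u_g² + v_g²) = 7.27 m/s

7.3 m/s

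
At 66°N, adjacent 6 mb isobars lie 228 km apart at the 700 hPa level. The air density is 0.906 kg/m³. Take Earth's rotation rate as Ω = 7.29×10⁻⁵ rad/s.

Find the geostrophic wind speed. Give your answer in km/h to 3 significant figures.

Coriolis parameter at 66°N:
f = 2Ω sin φ = 2 × 7.29×10⁻⁵ × sin 66° = 1.33×10⁻⁴ s⁻¹
Pressure gradient: |∂P/∂n| = 600 Pa / 228000 m = 2.63×10⁻³ Pa/m
Geostrophic balance (pressure-gradient force = Coriolis force):
V_g = (1/(fρ)) |∂P/∂n| = 2.63×10⁻³ / (1.33×10⁻⁴ × 0.906) = 21.8 m/s
Converting: 21.8 m/s × 3.6 = 78.5 km/h

78.5 km/h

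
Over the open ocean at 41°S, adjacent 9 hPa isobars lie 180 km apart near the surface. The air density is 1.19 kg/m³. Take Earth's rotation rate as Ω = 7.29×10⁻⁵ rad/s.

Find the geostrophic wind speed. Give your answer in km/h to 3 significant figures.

158 km/h

Coriolis parameter at 41°S:
f = 2Ω sin φ = 2 × 7.29×10⁻⁵ × sin 41° = 9.57×10⁻⁵ s⁻¹
Pressure gradient: |∂P/∂n| = 900 Pa / 180000 m = 5.00×10⁻³ Pa/m
Geostrophic balance (pressure-gradient force = Coriolis force):
V_g = (1/(fρ)) |∂P/∂n| = 5.00×10⁻³ / (9.57×10⁻⁵ × 1.19) = 43.9 m/s
Converting: 43.9 m/s × 3.6 = 158 km/h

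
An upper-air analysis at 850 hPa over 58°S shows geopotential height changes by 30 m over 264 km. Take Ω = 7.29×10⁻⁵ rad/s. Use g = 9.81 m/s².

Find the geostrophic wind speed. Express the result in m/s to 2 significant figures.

Coriolis parameter at 58°S:
f = 2Ω sin φ = 2 × 7.29×10⁻⁵ × sin 58° = 1.24×10⁻⁴ s⁻¹
Height gradient: |∂Z/∂n| = 30 m / 264000 m = 1.14×10⁻⁴
On a pressure surface, geostrophic balance gives V_g = (g/f)|∂Z/∂n|:
V_g = 9.81 × 1.14×10⁻⁴ / 1.24×10⁻⁴ = 9.02 m/s

9.0 m/s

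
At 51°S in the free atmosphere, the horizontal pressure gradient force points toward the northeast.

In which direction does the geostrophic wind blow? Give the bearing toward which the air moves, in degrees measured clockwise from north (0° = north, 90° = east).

The pressure-gradient force points toward the northeast (bearing 045°).
Geostrophic balance: in the Southern Hemisphere the Coriolis force deflects motion to the left, so the geostrophic wind blows 90° to the left of the pressure-gradient force (low pressure on the right).
Rotating 045° by 90° counterclockwise gives 315° — the wind blows toward the northwest.

315°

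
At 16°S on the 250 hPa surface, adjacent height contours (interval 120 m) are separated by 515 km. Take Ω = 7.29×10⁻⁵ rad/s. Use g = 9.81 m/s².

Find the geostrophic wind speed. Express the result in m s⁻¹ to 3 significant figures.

56.9 m s⁻¹

Coriolis parameter at 16°S:
f = 2Ω sin φ = 2 × 7.29×10⁻⁵ × sin 16° = 4.02×10⁻⁵ s⁻¹
Height gradient: |∂Z/∂n| = 120 m / 515000 m = 2.33×10⁻⁴
On a pressure surface, geostrophic balance gives V_g = (g/f)|∂Z/∂n|:
V_g = 9.81 × 2.33×10⁻⁴ / 4.02×10⁻⁵ = 56.9 m/s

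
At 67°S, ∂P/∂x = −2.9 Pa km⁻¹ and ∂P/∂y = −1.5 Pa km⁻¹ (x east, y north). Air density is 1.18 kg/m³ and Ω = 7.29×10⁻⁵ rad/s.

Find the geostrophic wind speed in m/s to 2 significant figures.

21 m/s

Coriolis parameter at 67°S:
f = 2Ω sin φ = 2 × 7.29×10⁻⁵ × sin 67° = 1.34×10⁻⁴ s⁻¹
In the Southern Hemisphere f is negative: f = −1.34×10⁻⁴ s⁻¹.
Component geostrophic relations (x east, y north):
u_g = −(1/(fρ)) ∂P/∂y,  v_g = (1/(fρ)) ∂P/∂x
u_g = −(−1.5×10⁻³)/(−1.34×10⁻⁴ × 1.18) = −9.47 m/s;  v_g = (−2.9×10⁻³)/(−1.34×10⁻⁴ × 1.18) = 18.3 m/s
|V_g| = √(u_g² + v_g²) = 20.6 m/s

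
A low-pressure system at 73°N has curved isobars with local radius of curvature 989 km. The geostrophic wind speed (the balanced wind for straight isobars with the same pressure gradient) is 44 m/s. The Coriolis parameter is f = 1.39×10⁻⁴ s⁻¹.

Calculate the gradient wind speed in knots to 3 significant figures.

Around a low, centrifugal force acts outward with Coriolis, so pressure-gradient force balances both:
(1/ρ)|∂P/∂n| = fV + V²/R  →  V² + fR·V − fR·V_g = 0
With fR = 1.39×10⁻⁴ × 989×10³ m = 137 m/s:
V = [−fR + √((fR)² + 4 fR V_g)]/2 = [−137 + √(137² + 4×137×44)]/2 = 35.1 m/s
Subgeostrophic (V < V_g = 44 m/s), as expected around a low.
Converting: 35.1 m/s × 1.944 = 68.1 knots

68.1 knots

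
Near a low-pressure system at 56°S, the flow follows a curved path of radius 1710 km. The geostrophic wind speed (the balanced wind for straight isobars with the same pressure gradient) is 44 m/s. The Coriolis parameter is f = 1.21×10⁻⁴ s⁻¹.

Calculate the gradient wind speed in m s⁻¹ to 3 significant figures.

37.3 m s⁻¹

Around a low, centrifugal force acts outward with Coriolis, so pressure-gradient force balances both:
(1/ρ)|∂P/∂n| = fV + V²/R  →  V² + fR·V − fR·V_g = 0
With fR = 1.21×10⁻⁴ × 1710×10³ m = 207 m/s:
V = [−fR + √((fR)² + 4 fR V_g)]/2 = [−207 + √(207² + 4×207×44)]/2 = 37.3 m/s
Subgeostrophic (V < V_g = 44 m/s), as expected around a low.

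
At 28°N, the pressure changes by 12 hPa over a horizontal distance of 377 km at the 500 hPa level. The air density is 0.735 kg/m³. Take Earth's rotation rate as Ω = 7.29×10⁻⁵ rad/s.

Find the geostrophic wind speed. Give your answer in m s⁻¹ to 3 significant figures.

Coriolis parameter at 28°N:
f = 2Ω sin φ = 2 × 7.29×10⁻⁵ × sin 28° = 6.84×10⁻⁵ s⁻¹
Pressure gradient: |∂P/∂n| = 1200 Pa / 377000 m = 3.18×10⁻³ Pa/m
Geostrophic balance (pressure-gradient force = Coriolis force):
V_g = (1/(fρ)) |∂P/∂n| = 3.18×10⁻³ / (6.84×10⁻⁵ × 0.735) = 63.3 m/s

63.3 m s⁻¹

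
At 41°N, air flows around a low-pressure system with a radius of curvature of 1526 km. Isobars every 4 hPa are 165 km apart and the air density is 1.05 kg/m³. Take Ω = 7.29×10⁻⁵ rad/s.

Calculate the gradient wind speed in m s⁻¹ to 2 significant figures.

21 m s⁻¹

Coriolis parameter at 41°N:
f = 2Ω sin φ = 2 × 7.29×10⁻⁵ × sin 41° = 9.57×10⁻⁵ s⁻¹
Pressure gradient: |∂P/∂n| = 400 Pa / 165000 m = 2.42×10⁻³ Pa/m
Geostrophic speed: V_g = |∂P/∂n|/(fρ) = 2.42×10⁻³/(9.57×10⁻⁵ × 1.05) = 24.1 m/s
Around a low, centrifugal force acts outward with Coriolis, so pressure-gradient force balances both:
(1/ρ)|∂P/∂n| = fV + V²/R  →  V² + fR·V − fR·V_g = 0
With fR = 9.57×10⁻⁵ × 1526×10³ m = 146 m/s:
V = [−fR + √((fR)² + 4 fR V_g)]/2 = [−146 + √(146² + 4×146×24.1)]/2 = 21.1 m/s
Subgeostrophic (V < V_g = 24.1 m/s), as expected around a low.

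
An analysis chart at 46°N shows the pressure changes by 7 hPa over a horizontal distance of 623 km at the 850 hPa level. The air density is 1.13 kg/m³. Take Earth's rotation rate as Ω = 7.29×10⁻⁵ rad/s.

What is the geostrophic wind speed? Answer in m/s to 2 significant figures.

Coriolis parameter at 46°N:
f = 2Ω sin φ = 2 × 7.29×10⁻⁵ × sin 46° = 1.05×10⁻⁴ s⁻¹
Pressure gradient: |∂P/∂n| = 700 Pa / 623000 m = 1.12×10⁻³ Pa/m
Geostrophic balance (pressure-gradient force = Coriolis force):
V_g = (1/(fρ)) |∂P/∂n| = 1.12×10⁻³ / (1.05×10⁻⁴ × 1.13) = 9.48 m/s

9.5 m/s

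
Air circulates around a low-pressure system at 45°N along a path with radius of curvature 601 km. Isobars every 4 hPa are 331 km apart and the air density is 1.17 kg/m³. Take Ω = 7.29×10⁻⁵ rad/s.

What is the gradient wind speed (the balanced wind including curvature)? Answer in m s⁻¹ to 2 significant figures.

8.8 m s⁻¹

Coriolis parameter at 45°N:
f = 2Ω sin φ = 2 × 7.29×10⁻⁵ × sin 45° = 1.03×10⁻⁴ s⁻¹
Pressure gradient: |∂P/∂n| = 400 Pa / 331000 m = 1.21×10⁻³ Pa/m
Geostrophic speed: V_g = |∂P/∂n|/(fρ) = 1.21×10⁻³/(1.03×10⁻⁴ × 1.17) = 10.0 m/s
Around a low, centrifugal force acts outward with Coriolis, so pressure-gradient force balances both:
(1/ρ)|∂P/∂n| = fV + V²/R  →  V² + fR·V − fR·V_g = 0
With fR = 1.03×10⁻⁴ × 601×10³ m = 62.0 m/s:
V = [−fR + √((fR)² + 4 fR V_g)]/2 = [−62.0 + √(62.0² + 4×62.0×10)]/2 = 8.78 m/s
Subgeostrophic (V < V_g = 10 m/s), as expected around a low.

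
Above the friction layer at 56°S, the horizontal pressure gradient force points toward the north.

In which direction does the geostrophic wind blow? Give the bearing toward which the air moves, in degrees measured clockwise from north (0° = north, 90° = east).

270°

The pressure-gradient force points toward the north (bearing 000°).
Geostrophic balance: in the Southern Hemisphere the Coriolis force deflects motion to the left, so the geostrophic wind blows 90° to the left of the pressure-gradient force (low pressure on the right).
Rotating 000° by 90° counterclockwise gives 270° — the wind blows toward the west.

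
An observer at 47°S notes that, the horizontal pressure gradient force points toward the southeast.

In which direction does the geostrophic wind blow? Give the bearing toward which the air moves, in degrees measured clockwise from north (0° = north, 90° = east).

045°

The pressure-gradient force points toward the southeast (bearing 135°).
Geostrophic balance: in the Southern Hemisphere the Coriolis force deflects motion to the left, so the geostrophic wind blows 90° to the left of the pressure-gradient force (low pressure on the right).
Rotating 135° by 90° counterclockwise gives 045° — the wind blows toward the northeast.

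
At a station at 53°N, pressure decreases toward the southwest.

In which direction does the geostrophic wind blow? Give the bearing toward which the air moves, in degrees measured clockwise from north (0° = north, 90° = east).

The pressure-gradient force points toward the southwest (bearing 225°).
Geostrophic balance: in the Northern Hemisphere the Coriolis force deflects motion to the right, so the geostrophic wind blows 90° to the right of the pressure-gradient force (low pressure on the left).
Rotating 225° by 90° clockwise gives 315° — the wind blows toward the northwest.

315°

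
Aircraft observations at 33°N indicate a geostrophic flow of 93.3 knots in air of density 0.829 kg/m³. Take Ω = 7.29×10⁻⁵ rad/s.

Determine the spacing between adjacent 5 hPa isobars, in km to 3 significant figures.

158 km

Coriolis parameter at 33°N:
f = 2Ω sin φ = 2 × 7.29×10⁻⁵ × sin 33° = 7.94×10⁻⁵ s⁻¹
Wind speed in SI: 93.3 knots = 48.0 m/s
Geostrophic balance rearranged: |∂P/∂n| = f ρ V_g
|∂P/∂n| = 7.94×10⁻⁵ × 0.829 × 48.0 = 3.16×10⁻³ Pa/m
Isobar spacing: Δn = ΔP/|∂P/∂n| = 500 Pa / 3.16×10⁻³ Pa/m = 158245 m ≈ 158 km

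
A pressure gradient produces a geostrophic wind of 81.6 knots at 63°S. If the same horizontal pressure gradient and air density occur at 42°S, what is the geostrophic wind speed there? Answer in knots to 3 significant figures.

109 knots

With the same pressure gradient and density, V_g ∝ 1/f ∝ 1/sin φ.
V₂ = V₁ · sin φ₁ / sin φ₂ = 81.6 × sin 63° / sin 42°
V₂ = 81.6 × 0.8910/0.6691 = 109 knots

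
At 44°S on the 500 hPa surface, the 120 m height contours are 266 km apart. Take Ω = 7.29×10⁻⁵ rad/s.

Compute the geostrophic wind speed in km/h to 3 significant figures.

157 km/h

Coriolis parameter at 44°S:
f = 2Ω sin φ = 2 × 7.29×10⁻⁵ × sin 44° = 1.01×10⁻⁴ s⁻¹
Height gradient: |∂Z/∂n| = 120 m / 266000 m = 4.51×10⁻⁴
On a pressure surface, geostrophic balance gives V_g = (g/f)|∂Z/∂n|:
V_g = 9.81 × 4.51×10⁻⁴ / 1.01×10⁻⁴ = 43.7 m/s
Converting: 43.7 m/s × 3.6 = 157 km/h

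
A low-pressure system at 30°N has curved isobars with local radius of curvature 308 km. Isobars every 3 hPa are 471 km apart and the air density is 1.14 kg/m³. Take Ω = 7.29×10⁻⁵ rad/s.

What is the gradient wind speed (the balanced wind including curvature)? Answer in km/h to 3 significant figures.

21.7 km/h

Coriolis parameter at 30°N:
f = 2Ω sin φ = 2 × 7.29×10⁻⁵ × sin 30° = 7.29×10⁻⁵ s⁻¹
Pressure gradient: |∂P/∂n| = 300 Pa / 471000 m = 6.37×10⁻⁴ Pa/m
Geostrophic speed: V_g = |∂P/∂n|/(fρ) = 6.37×10⁻⁴/(7.29×10⁻⁵ × 1.14) = 7.66 m/s
Around a low, centrifugal force acts outward with Coriolis, so pressure-gradient force balances both:
(1/ρ)|∂P/∂n| = fV + V²/R  →  V² + fR·V − fR·V_g = 0
With fR = 7.29×10⁻⁵ × 308×10³ m = 22.5 m/s:
V = [−fR + √((fR)² + 4 fR V_g)]/2 = [−22.5 + √(22.5² + 4×22.5×7.66)]/2 = 6.04 m/s
Subgeostrophic (V < V_g = 7.66 m/s), as expected around a low.
Converting: 6.04 m/s × 3.6 = 21.7 km/h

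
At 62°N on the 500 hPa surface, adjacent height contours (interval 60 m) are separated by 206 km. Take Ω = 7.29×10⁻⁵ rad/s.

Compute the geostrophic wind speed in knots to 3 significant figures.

Coriolis parameter at 62°N:
f = 2Ω sin φ = 2 × 7.29×10⁻⁵ × sin 62° = 1.29×10⁻⁴ s⁻¹
Height gradient: |∂Z/∂n| = 60 m / 206000 m = 2.91×10⁻⁴
On a pressure surface, geostrophic balance gives V_g = (g/f)|∂Z/∂n|:
V_g = 9.81 × 2.91×10⁻⁴ / 1.29×10⁻⁴ = 22.2 m/s
Converting: 22.2 m/s × 1.944 = 43.1 knots

43.1 knots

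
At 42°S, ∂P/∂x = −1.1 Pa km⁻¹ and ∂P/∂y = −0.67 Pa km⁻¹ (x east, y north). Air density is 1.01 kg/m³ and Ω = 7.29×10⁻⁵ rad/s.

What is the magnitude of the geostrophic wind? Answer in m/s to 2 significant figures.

Coriolis parameter at 42°S:
f = 2Ω sin φ = 2 × 7.29×10⁻⁵ × sin 42° = 9.76×10⁻⁵ s⁻¹
In the Southern Hemisphere f is negative: f = −9.76×10⁻⁵ s⁻¹.
Component geostrophic relations (x east, y north):
u_g = −(1/(fρ)) ∂P/∂y,  v_g = (1/(fρ)) ∂P/∂x
u_g = −(−0.67×10⁻³)/(−9.76×10⁻⁵ × 1.01) = −6.80 m/s;  v_g = (−1.1×10⁻³)/(−9.76×10⁻⁵ × 1.01) = 11.2 m/s
|V_g| = √(u_g² + v_g²) = 13.1 m/s

13 m/s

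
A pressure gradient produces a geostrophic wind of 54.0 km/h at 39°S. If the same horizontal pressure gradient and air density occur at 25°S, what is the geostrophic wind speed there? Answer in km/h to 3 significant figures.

With the same pressure gradient and density, V_g ∝ 1/f ∝ 1/sin φ.
V₂ = V₁ · sin φ₁ / sin φ₂ = 54.0 × sin 39° / sin 25°
V₂ = 54.0 × 0.6293/0.4226 = 80.4 km/h

80.4 km/h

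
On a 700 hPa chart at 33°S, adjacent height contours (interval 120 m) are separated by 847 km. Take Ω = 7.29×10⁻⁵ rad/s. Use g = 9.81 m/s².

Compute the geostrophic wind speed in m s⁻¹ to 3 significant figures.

Coriolis parameter at 33°S:
f = 2Ω sin φ = 2 × 7.29×10⁻⁵ × sin 33° = 7.94×10⁻⁵ s⁻¹
Height gradient: |∂Z/∂n| = 120 m / 847000 m = 1.42×10⁻⁴
On a pressure surface, geostrophic balance gives V_g = (g/f)|∂Z/∂n|:
V_g = 9.81 × 1.42×10⁻⁴ / 7.94×10⁻⁵ = 17.5 m/s

17.5 m s⁻¹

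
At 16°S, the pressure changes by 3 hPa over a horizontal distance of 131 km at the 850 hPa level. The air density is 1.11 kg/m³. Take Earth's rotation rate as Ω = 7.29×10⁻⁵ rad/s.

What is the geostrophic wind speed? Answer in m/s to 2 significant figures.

51 m/s

Coriolis parameter at 16°S:
f = 2Ω sin φ = 2 × 7.29×10⁻⁵ × sin 16° = 4.02×10⁻⁵ s⁻¹
Pressure gradient: |∂P/∂n| = 300 Pa / 131000 m = 2.29×10⁻³ Pa/m
Geostrophic balance (pressure-gradient force = Coriolis force):
V_g = (1/(fρ)) |∂P/∂n| = 2.29×10⁻³ / (4.02×10⁻⁵ × 1.11) = 51.3 m/s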